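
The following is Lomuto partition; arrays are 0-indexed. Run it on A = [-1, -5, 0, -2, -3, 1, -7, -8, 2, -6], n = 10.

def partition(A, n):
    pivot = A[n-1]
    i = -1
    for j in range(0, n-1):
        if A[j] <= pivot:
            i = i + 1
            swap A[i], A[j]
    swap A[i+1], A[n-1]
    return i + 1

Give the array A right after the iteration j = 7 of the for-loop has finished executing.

[-7, -8, 0, -2, -3, 1, -1, -5, 2, -6]

pivot = A[9] = -6; i = -1
j=0: A[0]=-1 > -6 → no swap
j=1: A[1]=-5 > -6 → no swap
j=2: A[2]=0 > -6 → no swap
j=3: A[3]=-2 > -6 → no swap
j=4: A[4]=-3 > -6 → no swap
j=5: A[5]=1 > -6 → no swap
j=6: A[6]=-7 ≤ -6 → i=0, swap A[0],A[6] → [-7, -5, 0, -2, -3, 1, -1, -8, 2, -6]
j=7: A[7]=-8 ≤ -6 → i=1, swap A[1],A[7] → [-7, -8, 0, -2, -3, 1, -1, -5, 2, -6]
(after j=7) A = [-7, -8, 0, -2, -3, 1, -1, -5, 2, -6]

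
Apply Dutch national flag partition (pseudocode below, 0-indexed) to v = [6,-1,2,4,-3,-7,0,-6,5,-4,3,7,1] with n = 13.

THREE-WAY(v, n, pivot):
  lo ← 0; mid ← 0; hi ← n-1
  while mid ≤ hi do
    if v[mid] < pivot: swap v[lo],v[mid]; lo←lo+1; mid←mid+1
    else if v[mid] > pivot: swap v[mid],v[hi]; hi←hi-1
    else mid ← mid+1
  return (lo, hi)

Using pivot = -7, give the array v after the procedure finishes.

[-7,2,4,-3,-1,0,-6,5,-4,3,7,1,6]

pivot = -7; lo=0, mid=0, hi=12
v[mid]=6>-7: swap v[0],v[12]; hi=11 → [1,-1,2,4,-3,-7,0,-6,5,-4,3,7,6]
v[mid]=1>-7: swap v[0],v[11]; hi=10 → [7,-1,2,4,-3,-7,0,-6,5,-4,3,1,6]
v[mid]=7>-7: swap v[0],v[10]; hi=9 → [3,-1,2,4,-3,-7,0,-6,5,-4,7,1,6]
v[mid]=3>-7: swap v[0],v[9]; hi=8 → [-4,-1,2,4,-3,-7,0,-6,5,3,7,1,6]
v[mid]=-4>-7: swap v[0],v[8]; hi=7 → [5,-1,2,4,-3,-7,0,-6,-4,3,7,1,6]
v[mid]=5>-7: swap v[0],v[7]; hi=6 → [-6,-1,2,4,-3,-7,0,5,-4,3,7,1,6]
v[mid]=-6>-7: swap v[0],v[6]; hi=5 → [0,-1,2,4,-3,-7,-6,5,-4,3,7,1,6]
v[mid]=0>-7: swap v[0],v[5]; hi=4 → [-7,-1,2,4,-3,0,-6,5,-4,3,7,1,6]
v[mid]=-7=-7: mid=1
v[mid]=-1>-7: swap v[1],v[4]; hi=3 → [-7,-3,2,4,-1,0,-6,5,-4,3,7,1,6]
v[mid]=-3>-7: swap v[1],v[3]; hi=2 → [-7,4,2,-3,-1,0,-6,5,-4,3,7,1,6]
v[mid]=4>-7: swap v[1],v[2]; hi=1 → [-7,2,4,-3,-1,0,-6,5,-4,3,7,1,6]
v[mid]=2>-7: swap v[1],v[1]; hi=0 → [-7,2,4,-3,-1,0,-6,5,-4,3,7,1,6]
end: lo=0, hi=0; v = [-7,2,4,-3,-1,0,-6,5,-4,3,7,1,6]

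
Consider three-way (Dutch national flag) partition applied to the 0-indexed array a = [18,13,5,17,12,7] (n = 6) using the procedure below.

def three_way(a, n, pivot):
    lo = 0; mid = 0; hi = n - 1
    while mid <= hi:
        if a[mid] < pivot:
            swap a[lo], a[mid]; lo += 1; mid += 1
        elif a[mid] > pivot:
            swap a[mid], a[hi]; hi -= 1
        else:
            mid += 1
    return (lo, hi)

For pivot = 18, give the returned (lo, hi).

pivot = 18; lo=0, mid=0, hi=5
a[mid]=18=18: mid=1
a[mid]=13<18: swap a[0],a[1]; lo=1,mid=2 → [13,18,5,17,12,7]
a[mid]=5<18: swap a[1],a[2]; lo=2,mid=3 → [13,5,18,17,12,7]
a[mid]=17<18: swap a[2],a[3]; lo=3,mid=4 → [13,5,17,18,12,7]
a[mid]=12<18: swap a[3],a[4]; lo=4,mid=5 → [13,5,17,12,18,7]
a[mid]=7<18: swap a[4],a[5]; lo=5,mid=6 → [13,5,17,12,7,18]
end: lo=5, hi=5; a = [13,5,17,12,7,18]

(5, 5)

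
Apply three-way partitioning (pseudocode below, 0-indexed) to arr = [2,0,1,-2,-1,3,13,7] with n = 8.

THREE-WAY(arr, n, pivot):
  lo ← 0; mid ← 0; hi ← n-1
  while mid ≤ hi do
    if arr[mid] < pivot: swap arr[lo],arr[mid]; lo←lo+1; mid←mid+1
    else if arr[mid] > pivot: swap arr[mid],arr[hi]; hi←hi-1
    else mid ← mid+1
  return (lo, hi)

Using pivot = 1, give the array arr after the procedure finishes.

[-1,0,-2,1,3,13,7,2]

lo=0 mid=0 hi=7
2>1: swap(0,7), hi=6 ⇒ [7,0,1,-2,-1,3,13,2]
7>1: swap(0,6), hi=5 ⇒ [13,0,1,-2,-1,3,7,2]
13>1: swap(0,5), hi=4 ⇒ [3,0,1,-2,-1,13,7,2]
3>1: swap(0,4), hi=3 ⇒ [-1,0,1,-2,3,13,7,2]
-1<1: swap(0,0), lo=1 mid=1 ⇒ [-1,0,1,-2,3,13,7,2]
0<1: swap(1,1), lo=2 mid=2 ⇒ [-1,0,1,-2,3,13,7,2]
1=1: mid=3
-2<1: swap(2,3), lo=3 mid=4 ⇒ [-1,0,-2,1,3,13,7,2]
done. lo=3 hi=3; arr=[-1,0,-2,1,3,13,7,2]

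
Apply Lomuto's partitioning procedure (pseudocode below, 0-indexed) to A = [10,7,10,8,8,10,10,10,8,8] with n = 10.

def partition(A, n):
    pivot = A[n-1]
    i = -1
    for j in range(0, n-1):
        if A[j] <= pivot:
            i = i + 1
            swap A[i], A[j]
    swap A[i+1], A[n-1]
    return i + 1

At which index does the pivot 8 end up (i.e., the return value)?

pivot=8, i=-1
j=0: 10>8, skip
j=1: 7≤8, i=0, swap(0,1) ⇒ [7,10,10,8,8,10,10,10,8,8]
j=2: 10>8, skip
j=3: 8≤8, i=1, swap(1,3) ⇒ [7,8,10,10,8,10,10,10,8,8]
j=4: 8≤8, i=2, swap(2,4) ⇒ [7,8,8,10,10,10,10,10,8,8]
j=5: 10>8, skip
j=6: 10>8, skip
j=7: 10>8, skip
j=8: 8≤8, i=3, swap(3,8) ⇒ [7,8,8,8,10,10,10,10,10,8]
swap(4,9) ⇒ [7,8,8,8,8,10,10,10,10,10]; return 4

4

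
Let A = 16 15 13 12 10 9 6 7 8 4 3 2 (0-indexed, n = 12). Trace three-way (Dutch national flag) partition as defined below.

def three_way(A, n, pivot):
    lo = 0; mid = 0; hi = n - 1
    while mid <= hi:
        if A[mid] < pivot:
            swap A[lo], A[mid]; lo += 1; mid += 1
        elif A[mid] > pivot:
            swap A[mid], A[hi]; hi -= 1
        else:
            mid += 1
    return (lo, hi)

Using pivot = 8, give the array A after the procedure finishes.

pivot = 8; lo=0, mid=0, hi=11
A[mid]=16>8: swap A[0],A[11]; hi=10 → 2 15 13 12 10 9 6 7 8 4 3 16
A[mid]=2<8: swap A[0],A[0]; lo=1,mid=1 → 2 15 13 12 10 9 6 7 8 4 3 16
A[mid]=15>8: swap A[1],A[10]; hi=9 → 2 3 13 12 10 9 6 7 8 4 15 16
A[mid]=3<8: swap A[1],A[1]; lo=2,mid=2 → 2 3 13 12 10 9 6 7 8 4 15 16
A[mid]=13>8: swap A[2],A[9]; hi=8 → 2 3 4 12 10 9 6 7 8 13 15 16
A[mid]=4<8: swap A[2],A[2]; lo=3,mid=3 → 2 3 4 12 10 9 6 7 8 13 15 16
A[mid]=12>8: swap A[3],A[8]; hi=7 → 2 3 4 8 10 9 6 7 12 13 15 16
A[mid]=8=8: mid=4
A[mid]=10>8: swap A[4],A[7]; hi=6 → 2 3 4 8 7 9 6 10 12 13 15 16
A[mid]=7<8: swap A[3],A[4]; lo=4,mid=5 → 2 3 4 7 8 9 6 10 12 13 15 16
A[mid]=9>8: swap A[5],A[6]; hi=5 → 2 3 4 7 8 6 9 10 12 13 15 16
A[mid]=6<8: swap A[4],A[5]; lo=5,mid=6 → 2 3 4 7 6 8 9 10 12 13 15 16
end: lo=5, hi=5; A = 2 3 4 7 6 8 9 10 12 13 15 16

2 3 4 7 6 8 9 10 12 13 15 16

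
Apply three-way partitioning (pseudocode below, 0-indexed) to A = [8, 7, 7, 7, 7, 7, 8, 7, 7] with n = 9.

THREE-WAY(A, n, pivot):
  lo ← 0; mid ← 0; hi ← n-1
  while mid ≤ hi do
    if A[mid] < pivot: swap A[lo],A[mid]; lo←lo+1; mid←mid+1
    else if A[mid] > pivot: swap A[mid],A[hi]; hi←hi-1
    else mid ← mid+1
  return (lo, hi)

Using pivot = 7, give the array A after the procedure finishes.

lo=0 mid=0 hi=8
8>7: swap(0,8), hi=7 ⇒ [7, 7, 7, 7, 7, 7, 8, 7, 8]
7=7: mid=1
7=7: mid=2
7=7: mid=3
7=7: mid=4
7=7: mid=5
7=7: mid=6
8>7: swap(6,7), hi=6 ⇒ [7, 7, 7, 7, 7, 7, 7, 8, 8]
7=7: mid=7
done. lo=0 hi=6; A=[7, 7, 7, 7, 7, 7, 7, 8, 8]

[7, 7, 7, 7, 7, 7, 7, 8, 8]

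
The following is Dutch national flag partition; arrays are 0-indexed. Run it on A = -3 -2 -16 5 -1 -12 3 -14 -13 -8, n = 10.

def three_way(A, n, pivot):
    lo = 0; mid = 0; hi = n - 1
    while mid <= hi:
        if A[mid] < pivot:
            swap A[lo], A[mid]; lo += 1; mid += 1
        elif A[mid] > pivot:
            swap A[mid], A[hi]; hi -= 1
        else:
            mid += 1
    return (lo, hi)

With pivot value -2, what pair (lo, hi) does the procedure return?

pivot = -2; lo=0, mid=0, hi=9
A[mid]=-3<-2: swap A[0],A[0]; lo=1,mid=1 → -3 -2 -16 5 -1 -12 3 -14 -13 -8
A[mid]=-2=-2: mid=2
A[mid]=-16<-2: swap A[1],A[2]; lo=2,mid=3 → -3 -16 -2 5 -1 -12 3 -14 -13 -8
A[mid]=5>-2: swap A[3],A[9]; hi=8 → -3 -16 -2 -8 -1 -12 3 -14 -13 5
A[mid]=-8<-2: swap A[2],A[3]; lo=3,mid=4 → -3 -16 -8 -2 -1 -12 3 -14 -13 5
A[mid]=-1>-2: swap A[4],A[8]; hi=7 → -3 -16 -8 -2 -13 -12 3 -14 -1 5
A[mid]=-13<-2: swap A[3],A[4]; lo=4,mid=5 → -3 -16 -8 -13 -2 -12 3 -14 -1 5
A[mid]=-12<-2: swap A[4],A[5]; lo=5,mid=6 → -3 -16 -8 -13 -12 -2 3 -14 -1 5
A[mid]=3>-2: swap A[6],A[7]; hi=6 → -3 -16 -8 -13 -12 -2 -14 3 -1 5
A[mid]=-14<-2: swap A[5],A[6]; lo=6,mid=7 → -3 -16 -8 -13 -12 -14 -2 3 -1 5
end: lo=6, hi=6; A = -3 -16 -8 -13 -12 -14 -2 3 -1 5

(6, 6)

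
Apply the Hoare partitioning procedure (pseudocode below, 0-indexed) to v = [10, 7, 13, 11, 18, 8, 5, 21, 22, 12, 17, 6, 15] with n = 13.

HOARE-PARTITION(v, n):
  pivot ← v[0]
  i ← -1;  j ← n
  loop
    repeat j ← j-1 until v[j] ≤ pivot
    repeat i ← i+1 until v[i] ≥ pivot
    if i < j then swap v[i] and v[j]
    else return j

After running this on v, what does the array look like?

pivot = v[0] = 10; i = -1, j = 13
j→11 (v[11]=6≤10), i→0 (v[0]=10≥10); i<j, swap → [6, 7, 13, 11, 18, 8, 5, 21, 22, 12, 17, 10, 15]
j→6 (v[6]=5≤10), i→2 (v[2]=13≥10); i<j, swap → [6, 7, 5, 11, 18, 8, 13, 21, 22, 12, 17, 10, 15]
j→5 (v[5]=8≤10), i→3 (v[3]=11≥10); i<j, swap → [6, 7, 5, 8, 18, 11, 13, 21, 22, 12, 17, 10, 15]
j→3, i→4; i≥j, return j=3. v = [6, 7, 5, 8, 18, 11, 13, 21, 22, 12, 17, 10, 15]

[6, 7, 5, 8, 18, 11, 13, 21, 22, 12, 17, 10, 15]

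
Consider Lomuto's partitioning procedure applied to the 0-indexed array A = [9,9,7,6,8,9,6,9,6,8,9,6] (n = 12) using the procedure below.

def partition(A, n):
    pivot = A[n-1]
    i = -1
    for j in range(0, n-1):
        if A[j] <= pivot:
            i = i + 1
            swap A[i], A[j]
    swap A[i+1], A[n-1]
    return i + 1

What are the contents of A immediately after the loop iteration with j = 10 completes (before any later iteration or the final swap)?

pivot=6, i=-1
j=0: 9>6, skip
j=1: 9>6, skip
j=2: 7>6, skip
j=3: 6≤6, i=0, swap(0,3) ⇒ [6,9,7,9,8,9,6,9,6,8,9,6]
j=4: 8>6, skip
j=5: 9>6, skip
j=6: 6≤6, i=1, swap(1,6) ⇒ [6,6,7,9,8,9,9,9,6,8,9,6]
j=7: 9>6, skip
j=8: 6≤6, i=2, swap(2,8) ⇒ [6,6,6,9,8,9,9,9,7,8,9,6]
j=9: 8>6, skip
j=10: 9>6, skip
(after j=10) A = [6,6,6,9,8,9,9,9,7,8,9,6]

[6,6,6,9,8,9,9,9,7,8,9,6]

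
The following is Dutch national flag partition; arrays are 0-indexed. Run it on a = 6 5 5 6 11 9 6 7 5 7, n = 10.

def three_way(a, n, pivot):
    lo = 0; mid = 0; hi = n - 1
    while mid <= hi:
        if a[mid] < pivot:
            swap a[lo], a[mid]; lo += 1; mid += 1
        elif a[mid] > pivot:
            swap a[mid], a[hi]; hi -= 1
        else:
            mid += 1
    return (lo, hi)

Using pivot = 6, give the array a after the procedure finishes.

pivot = 6; lo=0, mid=0, hi=9
a[mid]=6=6: mid=1
a[mid]=5<6: swap a[0],a[1]; lo=1,mid=2 → 5 6 5 6 11 9 6 7 5 7
a[mid]=5<6: swap a[1],a[2]; lo=2,mid=3 → 5 5 6 6 11 9 6 7 5 7
a[mid]=6=6: mid=4
a[mid]=11>6: swap a[4],a[9]; hi=8 → 5 5 6 6 7 9 6 7 5 11
a[mid]=7>6: swap a[4],a[8]; hi=7 → 5 5 6 6 5 9 6 7 7 11
a[mid]=5<6: swap a[2],a[4]; lo=3,mid=5 → 5 5 5 6 6 9 6 7 7 11
a[mid]=9>6: swap a[5],a[7]; hi=6 → 5 5 5 6 6 7 6 9 7 11
a[mid]=7>6: swap a[5],a[6]; hi=5 → 5 5 5 6 6 6 7 9 7 11
a[mid]=6=6: mid=6
end: lo=3, hi=5; a = 5 5 5 6 6 6 7 9 7 11

5 5 5 6 6 6 7 9 7 11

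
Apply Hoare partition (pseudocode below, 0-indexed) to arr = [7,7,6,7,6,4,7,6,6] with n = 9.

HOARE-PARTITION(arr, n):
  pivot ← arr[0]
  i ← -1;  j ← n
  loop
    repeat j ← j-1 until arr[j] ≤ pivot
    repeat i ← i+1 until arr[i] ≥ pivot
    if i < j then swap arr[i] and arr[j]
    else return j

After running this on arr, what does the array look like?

[6,6,6,7,6,4,7,7,7]

pivot = arr[0] = 7; i = -1, j = 9
j→8 (arr[8]=6≤7), i→0 (arr[0]=7≥7); i<j, swap → [6,7,6,7,6,4,7,6,7]
j→7 (arr[7]=6≤7), i→1 (arr[1]=7≥7); i<j, swap → [6,6,6,7,6,4,7,7,7]
j→6 (arr[6]=7≤7), i→3 (arr[3]=7≥7); i<j, swap → [6,6,6,7,6,4,7,7,7]
j→5, i→6; i≥j, return j=5. arr = [6,6,6,7,6,4,7,7,7]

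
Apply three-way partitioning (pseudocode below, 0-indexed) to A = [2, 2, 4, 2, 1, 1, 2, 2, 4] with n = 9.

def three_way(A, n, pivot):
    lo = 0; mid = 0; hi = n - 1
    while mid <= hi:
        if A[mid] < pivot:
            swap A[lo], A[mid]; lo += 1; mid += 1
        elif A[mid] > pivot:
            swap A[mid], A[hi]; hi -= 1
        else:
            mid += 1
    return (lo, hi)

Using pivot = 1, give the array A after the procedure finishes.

[1, 1, 2, 4, 2, 2, 2, 4, 2]

pivot = 1; lo=0, mid=0, hi=8
A[mid]=2>1: swap A[0],A[8]; hi=7 → [4, 2, 4, 2, 1, 1, 2, 2, 2]
A[mid]=4>1: swap A[0],A[7]; hi=6 → [2, 2, 4, 2, 1, 1, 2, 4, 2]
A[mid]=2>1: swap A[0],A[6]; hi=5 → [2, 2, 4, 2, 1, 1, 2, 4, 2]
A[mid]=2>1: swap A[0],A[5]; hi=4 → [1, 2, 4, 2, 1, 2, 2, 4, 2]
A[mid]=1=1: mid=1
A[mid]=2>1: swap A[1],A[4]; hi=3 → [1, 1, 4, 2, 2, 2, 2, 4, 2]
A[mid]=1=1: mid=2
A[mid]=4>1: swap A[2],A[3]; hi=2 → [1, 1, 2, 4, 2, 2, 2, 4, 2]
A[mid]=2>1: swap A[2],A[2]; hi=1 → [1, 1, 2, 4, 2, 2, 2, 4, 2]
end: lo=0, hi=1; A = [1, 1, 2, 4, 2, 2, 2, 4, 2]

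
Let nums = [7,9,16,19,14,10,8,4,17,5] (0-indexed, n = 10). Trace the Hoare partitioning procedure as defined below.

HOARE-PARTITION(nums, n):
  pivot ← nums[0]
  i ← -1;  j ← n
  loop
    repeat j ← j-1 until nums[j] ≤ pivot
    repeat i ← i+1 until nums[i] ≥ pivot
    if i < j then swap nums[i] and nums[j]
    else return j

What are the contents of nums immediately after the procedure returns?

[5,4,16,19,14,10,8,9,17,7]

pivot=7
j stops at 9 (5), i stops at 0 (7); swap ⇒ [5,9,16,19,14,10,8,4,17,7]
j stops at 7 (4), i stops at 1 (9); swap ⇒ [5,4,16,19,14,10,8,9,17,7]
j stops at 1, i stops at 2; i≥j ⇒ return 1. nums=[5,4,16,19,14,10,8,9,17,7]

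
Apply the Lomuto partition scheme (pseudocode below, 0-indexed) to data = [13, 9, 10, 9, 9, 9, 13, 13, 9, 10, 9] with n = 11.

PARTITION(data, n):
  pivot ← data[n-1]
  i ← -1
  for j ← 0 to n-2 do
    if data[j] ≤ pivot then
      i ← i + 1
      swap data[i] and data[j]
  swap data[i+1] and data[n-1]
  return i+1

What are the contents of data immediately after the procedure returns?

pivot = data[10] = 9; i = -1
j=0: data[0]=13 > 9 → no swap
j=1: data[1]=9 ≤ 9 → i=0, swap data[0],data[1] → [9, 13, 10, 9, 9, 9, 13, 13, 9, 10, 9]
j=2: data[2]=10 > 9 → no swap
j=3: data[3]=9 ≤ 9 → i=1, swap data[1],data[3] → [9, 9, 10, 13, 9, 9, 13, 13, 9, 10, 9]
j=4: data[4]=9 ≤ 9 → i=2, swap data[2],data[4] → [9, 9, 9, 13, 10, 9, 13, 13, 9, 10, 9]
j=5: data[5]=9 ≤ 9 → i=3, swap data[3],data[5] → [9, 9, 9, 9, 10, 13, 13, 13, 9, 10, 9]
j=6: data[6]=13 > 9 → no swap
j=7: data[7]=13 > 9 → no swap
j=8: data[8]=9 ≤ 9 → i=4, swap data[4],data[8] → [9, 9, 9, 9, 9, 13, 13, 13, 10, 10, 9]
j=9: data[9]=10 > 9 → no swap
final swap data[5],data[10] → [9, 9, 9, 9, 9, 9, 13, 13, 10, 10, 13]; return 5

[9, 9, 9, 9, 9, 9, 13, 13, 10, 10, 13]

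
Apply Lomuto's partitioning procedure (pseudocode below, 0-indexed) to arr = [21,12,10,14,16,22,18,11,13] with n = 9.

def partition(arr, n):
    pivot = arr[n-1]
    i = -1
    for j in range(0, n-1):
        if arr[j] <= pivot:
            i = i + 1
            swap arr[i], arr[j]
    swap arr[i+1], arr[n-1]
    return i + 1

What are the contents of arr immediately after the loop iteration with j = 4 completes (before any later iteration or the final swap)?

pivot = arr[8] = 13; i = -1
j=0: arr[0]=21 > 13 → no swap
j=1: arr[1]=12 ≤ 13 → i=0, swap arr[0],arr[1] → [12,21,10,14,16,22,18,11,13]
j=2: arr[2]=10 ≤ 13 → i=1, swap arr[1],arr[2] → [12,10,21,14,16,22,18,11,13]
j=3: arr[3]=14 > 13 → no swap
j=4: arr[4]=16 > 13 → no swap
(after j=4) arr = [12,10,21,14,16,22,18,11,13]

[12,10,21,14,16,22,18,11,13]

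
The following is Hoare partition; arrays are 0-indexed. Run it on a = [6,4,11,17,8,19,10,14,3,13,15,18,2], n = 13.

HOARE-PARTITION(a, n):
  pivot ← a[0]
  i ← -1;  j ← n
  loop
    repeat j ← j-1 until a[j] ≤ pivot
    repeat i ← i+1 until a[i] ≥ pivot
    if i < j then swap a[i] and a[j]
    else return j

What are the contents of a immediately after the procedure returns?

[2,4,3,17,8,19,10,14,11,13,15,18,6]

pivot = a[0] = 6; i = -1, j = 13
j→12 (a[12]=2≤6), i→0 (a[0]=6≥6); i<j, swap → [2,4,11,17,8,19,10,14,3,13,15,18,6]
j→8 (a[8]=3≤6), i→2 (a[2]=11≥6); i<j, swap → [2,4,3,17,8,19,10,14,11,13,15,18,6]
j→2, i→3; i≥j, return j=2. a = [2,4,3,17,8,19,10,14,11,13,15,18,6]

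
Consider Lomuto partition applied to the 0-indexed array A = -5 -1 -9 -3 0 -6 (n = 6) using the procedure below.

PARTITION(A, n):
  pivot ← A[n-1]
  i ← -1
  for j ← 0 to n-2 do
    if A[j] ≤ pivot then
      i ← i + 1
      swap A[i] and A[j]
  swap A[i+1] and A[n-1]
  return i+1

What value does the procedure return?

1

pivot = A[5] = -6; i = -1
j=0: A[0]=-5 > -6 → no swap
j=1: A[1]=-1 > -6 → no swap
j=2: A[2]=-9 ≤ -6 → i=0, swap A[0],A[2] → -9 -1 -5 -3 0 -6
j=3: A[3]=-3 > -6 → no swap
j=4: A[4]=0 > -6 → no swap
final swap A[1],A[5] → -9 -6 -5 -3 0 -1; return 1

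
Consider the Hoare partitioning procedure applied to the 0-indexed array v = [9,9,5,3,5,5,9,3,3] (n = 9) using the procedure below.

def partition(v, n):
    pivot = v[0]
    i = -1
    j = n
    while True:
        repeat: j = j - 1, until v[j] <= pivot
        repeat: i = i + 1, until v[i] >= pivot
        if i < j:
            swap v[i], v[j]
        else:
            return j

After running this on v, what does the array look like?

pivot=9
j stops at 8 (3), i stops at 0 (9); swap ⇒ [3,9,5,3,5,5,9,3,9]
j stops at 7 (3), i stops at 1 (9); swap ⇒ [3,3,5,3,5,5,9,9,9]
j stops at 6, i stops at 6; i≥j ⇒ return 6. v=[3,3,5,3,5,5,9,9,9]

[3,3,5,3,5,5,9,9,9]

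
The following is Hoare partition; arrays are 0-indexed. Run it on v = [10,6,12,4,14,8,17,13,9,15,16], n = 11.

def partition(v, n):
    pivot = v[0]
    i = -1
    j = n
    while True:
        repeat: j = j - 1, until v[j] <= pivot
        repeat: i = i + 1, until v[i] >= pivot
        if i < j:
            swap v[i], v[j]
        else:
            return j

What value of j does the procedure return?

pivot = v[0] = 10; i = -1, j = 11
j→8 (v[8]=9≤10), i→0 (v[0]=10≥10); i<j, swap → [9,6,12,4,14,8,17,13,10,15,16]
j→5 (v[5]=8≤10), i→2 (v[2]=12≥10); i<j, swap → [9,6,8,4,14,12,17,13,10,15,16]
j→3, i→4; i≥j, return j=3. v = [9,6,8,4,14,12,17,13,10,15,16]

3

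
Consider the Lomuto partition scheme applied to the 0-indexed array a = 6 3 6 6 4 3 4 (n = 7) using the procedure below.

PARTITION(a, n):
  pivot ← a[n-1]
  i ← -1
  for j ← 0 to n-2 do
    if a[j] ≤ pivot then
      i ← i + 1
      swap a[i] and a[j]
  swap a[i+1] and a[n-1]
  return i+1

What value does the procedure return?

pivot = a[6] = 4; i = -1
j=0: a[0]=6 > 4 → no swap
j=1: a[1]=3 ≤ 4 → i=0, swap a[0],a[1] → 3 6 6 6 4 3 4
j=2: a[2]=6 > 4 → no swap
j=3: a[3]=6 > 4 → no swap
j=4: a[4]=4 ≤ 4 → i=1, swap a[1],a[4] → 3 4 6 6 6 3 4
j=5: a[5]=3 ≤ 4 → i=2, swap a[2],a[5] → 3 4 3 6 6 6 4
final swap a[3],a[6] → 3 4 3 4 6 6 6; return 3

3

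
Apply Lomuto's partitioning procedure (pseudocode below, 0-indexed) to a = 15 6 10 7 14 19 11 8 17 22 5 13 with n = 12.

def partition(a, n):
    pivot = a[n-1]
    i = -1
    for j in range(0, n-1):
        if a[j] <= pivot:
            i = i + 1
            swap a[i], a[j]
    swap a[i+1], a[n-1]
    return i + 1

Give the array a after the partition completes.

pivot = a[11] = 13; i = -1
j=0: a[0]=15 > 13 → no swap
j=1: a[1]=6 ≤ 13 → i=0, swap a[0],a[1] → 6 15 10 7 14 19 11 8 17 22 5 13
j=2: a[2]=10 ≤ 13 → i=1, swap a[1],a[2] → 6 10 15 7 14 19 11 8 17 22 5 13
j=3: a[3]=7 ≤ 13 → i=2, swap a[2],a[3] → 6 10 7 15 14 19 11 8 17 22 5 13
j=4: a[4]=14 > 13 → no swap
j=5: a[5]=19 > 13 → no swap
j=6: a[6]=11 ≤ 13 → i=3, swap a[3],a[6] → 6 10 7 11 14 19 15 8 17 22 5 13
j=7: a[7]=8 ≤ 13 → i=4, swap a[4],a[7] → 6 10 7 11 8 19 15 14 17 22 5 13
j=8: a[8]=17 > 13 → no swap
j=9: a[9]=22 > 13 → no swap
j=10: a[10]=5 ≤ 13 → i=5, swap a[5],a[10] → 6 10 7 11 8 5 15 14 17 22 19 13
final swap a[6],a[11] → 6 10 7 11 8 5 13 14 17 22 19 15; return 6

6 10 7 11 8 5 13 14 17 22 19 15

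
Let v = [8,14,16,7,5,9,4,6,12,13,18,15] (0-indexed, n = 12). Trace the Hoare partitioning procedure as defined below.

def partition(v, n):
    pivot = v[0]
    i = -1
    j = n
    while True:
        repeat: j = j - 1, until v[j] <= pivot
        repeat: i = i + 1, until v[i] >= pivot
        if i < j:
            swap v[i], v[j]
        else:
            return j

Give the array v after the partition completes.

[6,4,5,7,16,9,14,8,12,13,18,15]

pivot=8
j stops at 7 (6), i stops at 0 (8); swap ⇒ [6,14,16,7,5,9,4,8,12,13,18,15]
j stops at 6 (4), i stops at 1 (14); swap ⇒ [6,4,16,7,5,9,14,8,12,13,18,15]
j stops at 4 (5), i stops at 2 (16); swap ⇒ [6,4,5,7,16,9,14,8,12,13,18,15]
j stops at 3, i stops at 4; i≥j ⇒ return 3. v=[6,4,5,7,16,9,14,8,12,13,18,15]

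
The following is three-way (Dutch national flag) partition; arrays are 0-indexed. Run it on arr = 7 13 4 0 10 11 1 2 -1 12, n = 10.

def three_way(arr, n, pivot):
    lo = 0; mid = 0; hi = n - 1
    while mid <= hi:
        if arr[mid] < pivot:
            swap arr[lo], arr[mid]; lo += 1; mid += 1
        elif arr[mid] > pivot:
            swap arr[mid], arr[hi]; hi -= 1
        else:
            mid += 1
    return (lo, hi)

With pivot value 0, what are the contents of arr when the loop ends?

pivot = 0; lo=0, mid=0, hi=9
arr[mid]=7>0: swap arr[0],arr[9]; hi=8 → 12 13 4 0 10 11 1 2 -1 7
arr[mid]=12>0: swap arr[0],arr[8]; hi=7 → -1 13 4 0 10 11 1 2 12 7
arr[mid]=-1<0: swap arr[0],arr[0]; lo=1,mid=1 → -1 13 4 0 10 11 1 2 12 7
arr[mid]=13>0: swap arr[1],arr[7]; hi=6 → -1 2 4 0 10 11 1 13 12 7
arr[mid]=2>0: swap arr[1],arr[6]; hi=5 → -1 1 4 0 10 11 2 13 12 7
arr[mid]=1>0: swap arr[1],arr[5]; hi=4 → -1 11 4 0 10 1 2 13 12 7
arr[mid]=11>0: swap arr[1],arr[4]; hi=3 → -1 10 4 0 11 1 2 13 12 7
arr[mid]=10>0: swap arr[1],arr[3]; hi=2 → -1 0 4 10 11 1 2 13 12 7
arr[mid]=0=0: mid=2
arr[mid]=4>0: swap arr[2],arr[2]; hi=1 → -1 0 4 10 11 1 2 13 12 7
end: lo=1, hi=1; arr = -1 0 4 10 11 1 2 13 12 7

-1 0 4 10 11 1 2 13 12 7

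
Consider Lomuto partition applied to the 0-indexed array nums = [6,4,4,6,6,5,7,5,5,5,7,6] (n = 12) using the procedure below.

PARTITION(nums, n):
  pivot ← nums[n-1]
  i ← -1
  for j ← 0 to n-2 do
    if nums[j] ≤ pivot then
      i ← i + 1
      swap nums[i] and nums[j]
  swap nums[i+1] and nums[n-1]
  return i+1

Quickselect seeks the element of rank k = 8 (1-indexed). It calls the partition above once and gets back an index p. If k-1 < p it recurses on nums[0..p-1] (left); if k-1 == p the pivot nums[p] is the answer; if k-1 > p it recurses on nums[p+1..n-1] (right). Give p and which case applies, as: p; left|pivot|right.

9; left

pivot=6, i=-1
j=0: 6≤6, i=0, swap(0,0) ⇒ [6,4,4,6,6,5,7,5,5,5,7,6]
j=1: 4≤6, i=1, swap(1,1) ⇒ [6,4,4,6,6,5,7,5,5,5,7,6]
j=2: 4≤6, i=2, swap(2,2) ⇒ [6,4,4,6,6,5,7,5,5,5,7,6]
j=3: 6≤6, i=3, swap(3,3) ⇒ [6,4,4,6,6,5,7,5,5,5,7,6]
j=4: 6≤6, i=4, swap(4,4) ⇒ [6,4,4,6,6,5,7,5,5,5,7,6]
j=5: 5≤6, i=5, swap(5,5) ⇒ [6,4,4,6,6,5,7,5,5,5,7,6]
j=6: 7>6, skip
j=7: 5≤6, i=6, swap(6,7) ⇒ [6,4,4,6,6,5,5,7,5,5,7,6]
j=8: 5≤6, i=7, swap(7,8) ⇒ [6,4,4,6,6,5,5,5,7,5,7,6]
j=9: 5≤6, i=8, swap(8,9) ⇒ [6,4,4,6,6,5,5,5,5,7,7,6]
j=10: 7>6, skip
swap(9,11) ⇒ [6,4,4,6,6,5,5,5,5,6,7,7]; return 9
p = 9; k-1 = 7 < 9 ⇒ left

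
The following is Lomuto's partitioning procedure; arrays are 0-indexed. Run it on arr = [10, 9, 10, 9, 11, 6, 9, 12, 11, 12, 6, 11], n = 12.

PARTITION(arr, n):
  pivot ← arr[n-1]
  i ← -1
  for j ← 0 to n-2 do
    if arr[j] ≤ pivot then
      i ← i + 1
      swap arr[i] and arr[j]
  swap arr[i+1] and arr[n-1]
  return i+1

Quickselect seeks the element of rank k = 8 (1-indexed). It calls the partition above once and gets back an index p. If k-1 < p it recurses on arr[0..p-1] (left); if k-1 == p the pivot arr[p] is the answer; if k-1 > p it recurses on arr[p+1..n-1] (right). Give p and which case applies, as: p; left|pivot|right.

pivot = arr[11] = 11; i = -1
j=0: arr[0]=10 ≤ 11 → i=0, swap arr[0],arr[0] (no change) → [10, 9, 10, 9, 11, 6, 9, 12, 11, 12, 6, 11]
j=1: arr[1]=9 ≤ 11 → i=1, swap arr[1],arr[1] (no change) → [10, 9, 10, 9, 11, 6, 9, 12, 11, 12, 6, 11]
j=2: arr[2]=10 ≤ 11 → i=2, swap arr[2],arr[2] (no change) → [10, 9, 10, 9, 11, 6, 9, 12, 11, 12, 6, 11]
j=3: arr[3]=9 ≤ 11 → i=3, swap arr[3],arr[3] (no change) → [10, 9, 10, 9, 11, 6, 9, 12, 11, 12, 6, 11]
j=4: arr[4]=11 ≤ 11 → i=4, swap arr[4],arr[4] (no change) → [10, 9, 10, 9, 11, 6, 9, 12, 11, 12, 6, 11]
j=5: arr[5]=6 ≤ 11 → i=5, swap arr[5],arr[5] (no change) → [10, 9, 10, 9, 11, 6, 9, 12, 11, 12, 6, 11]
j=6: arr[6]=9 ≤ 11 → i=6, swap arr[6],arr[6] (no change) → [10, 9, 10, 9, 11, 6, 9, 12, 11, 12, 6, 11]
j=7: arr[7]=12 > 11 → no swap
j=8: arr[8]=11 ≤ 11 → i=7, swap arr[7],arr[8] → [10, 9, 10, 9, 11, 6, 9, 11, 12, 12, 6, 11]
j=9: arr[9]=12 > 11 → no swap
j=10: arr[10]=6 ≤ 11 → i=8, swap arr[8],arr[10] → [10, 9, 10, 9, 11, 6, 9, 11, 6, 12, 12, 11]
final swap arr[9],arr[11] → [10, 9, 10, 9, 11, 6, 9, 11, 6, 11, 12, 12]; return 9
p = 9; k-1 = 7 < 9 ⇒ left

9; left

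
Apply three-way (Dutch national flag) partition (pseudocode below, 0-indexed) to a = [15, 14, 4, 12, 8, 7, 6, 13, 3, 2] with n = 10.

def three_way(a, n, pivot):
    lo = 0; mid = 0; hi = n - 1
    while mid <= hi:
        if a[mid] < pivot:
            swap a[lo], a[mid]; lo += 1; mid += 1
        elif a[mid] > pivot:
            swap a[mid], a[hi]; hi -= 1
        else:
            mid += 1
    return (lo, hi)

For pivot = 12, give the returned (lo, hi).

pivot = 12; lo=0, mid=0, hi=9
a[mid]=15>12: swap a[0],a[9]; hi=8 → [2, 14, 4, 12, 8, 7, 6, 13, 3, 15]
a[mid]=2<12: swap a[0],a[0]; lo=1,mid=1 → [2, 14, 4, 12, 8, 7, 6, 13, 3, 15]
a[mid]=14>12: swap a[1],a[8]; hi=7 → [2, 3, 4, 12, 8, 7, 6, 13, 14, 15]
a[mid]=3<12: swap a[1],a[1]; lo=2,mid=2 → [2, 3, 4, 12, 8, 7, 6, 13, 14, 15]
a[mid]=4<12: swap a[2],a[2]; lo=3,mid=3 → [2, 3, 4, 12, 8, 7, 6, 13, 14, 15]
a[mid]=12=12: mid=4
a[mid]=8<12: swap a[3],a[4]; lo=4,mid=5 → [2, 3, 4, 8, 12, 7, 6, 13, 14, 15]
a[mid]=7<12: swap a[4],a[5]; lo=5,mid=6 → [2, 3, 4, 8, 7, 12, 6, 13, 14, 15]
a[mid]=6<12: swap a[5],a[6]; lo=6,mid=7 → [2, 3, 4, 8, 7, 6, 12, 13, 14, 15]
a[mid]=13>12: swap a[7],a[7]; hi=6 → [2, 3, 4, 8, 7, 6, 12, 13, 14, 15]
end: lo=6, hi=6; a = [2, 3, 4, 8, 7, 6, 12, 13, 14, 15]

(6, 6)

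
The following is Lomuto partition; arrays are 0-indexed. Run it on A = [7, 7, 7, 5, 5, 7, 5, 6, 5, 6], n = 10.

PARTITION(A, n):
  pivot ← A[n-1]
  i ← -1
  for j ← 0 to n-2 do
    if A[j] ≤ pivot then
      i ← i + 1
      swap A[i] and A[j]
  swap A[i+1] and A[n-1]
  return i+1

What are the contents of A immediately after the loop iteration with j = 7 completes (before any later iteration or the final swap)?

[5, 5, 5, 6, 7, 7, 7, 7, 5, 6]

pivot=6, i=-1
j=0: 7>6, skip
j=1: 7>6, skip
j=2: 7>6, skip
j=3: 5≤6, i=0, swap(0,3) ⇒ [5, 7, 7, 7, 5, 7, 5, 6, 5, 6]
j=4: 5≤6, i=1, swap(1,4) ⇒ [5, 5, 7, 7, 7, 7, 5, 6, 5, 6]
j=5: 7>6, skip
j=6: 5≤6, i=2, swap(2,6) ⇒ [5, 5, 5, 7, 7, 7, 7, 6, 5, 6]
j=7: 6≤6, i=3, swap(3,7) ⇒ [5, 5, 5, 6, 7, 7, 7, 7, 5, 6]
(after j=7) A = [5, 5, 5, 6, 7, 7, 7, 7, 5, 6]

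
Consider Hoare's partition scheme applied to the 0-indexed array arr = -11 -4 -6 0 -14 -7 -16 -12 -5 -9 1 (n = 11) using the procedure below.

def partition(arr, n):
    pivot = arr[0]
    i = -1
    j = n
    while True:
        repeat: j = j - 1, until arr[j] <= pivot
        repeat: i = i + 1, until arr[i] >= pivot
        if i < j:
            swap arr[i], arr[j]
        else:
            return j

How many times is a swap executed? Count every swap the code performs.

pivot=-11
j stops at 7 (-12), i stops at 0 (-11); swap ⇒ -12 -4 -6 0 -14 -7 -16 -11 -5 -9 1
j stops at 6 (-16), i stops at 1 (-4); swap ⇒ -12 -16 -6 0 -14 -7 -4 -11 -5 -9 1
j stops at 4 (-14), i stops at 2 (-6); swap ⇒ -12 -16 -14 0 -6 -7 -4 -11 -5 -9 1
j stops at 2, i stops at 3; i≥j ⇒ return 2. arr=-12 -16 -14 0 -6 -7 -4 -11 -5 -9 1

3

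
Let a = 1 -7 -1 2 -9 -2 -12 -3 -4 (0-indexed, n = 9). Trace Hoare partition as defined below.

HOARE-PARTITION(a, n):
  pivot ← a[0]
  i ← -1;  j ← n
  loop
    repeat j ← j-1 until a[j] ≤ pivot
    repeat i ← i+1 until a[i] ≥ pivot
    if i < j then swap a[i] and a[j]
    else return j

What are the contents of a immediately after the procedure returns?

-4 -7 -1 -3 -9 -2 -12 2 1

pivot=1
j stops at 8 (-4), i stops at 0 (1); swap ⇒ -4 -7 -1 2 -9 -2 -12 -3 1
j stops at 7 (-3), i stops at 3 (2); swap ⇒ -4 -7 -1 -3 -9 -2 -12 2 1
j stops at 6, i stops at 7; i≥j ⇒ return 6. a=-4 -7 -1 -3 -9 -2 -12 2 1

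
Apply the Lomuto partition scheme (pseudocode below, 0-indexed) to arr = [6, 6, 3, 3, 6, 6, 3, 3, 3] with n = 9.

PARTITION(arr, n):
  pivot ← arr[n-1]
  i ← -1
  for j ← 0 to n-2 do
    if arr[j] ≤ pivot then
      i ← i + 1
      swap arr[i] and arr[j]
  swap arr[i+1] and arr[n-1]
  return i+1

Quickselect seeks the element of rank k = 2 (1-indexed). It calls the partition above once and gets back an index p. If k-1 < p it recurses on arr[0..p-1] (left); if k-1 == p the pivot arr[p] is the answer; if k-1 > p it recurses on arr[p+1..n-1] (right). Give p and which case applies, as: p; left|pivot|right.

pivot = arr[8] = 3; i = -1
j=0: arr[0]=6 > 3 → no swap
j=1: arr[1]=6 > 3 → no swap
j=2: arr[2]=3 ≤ 3 → i=0, swap arr[0],arr[2] → [3, 6, 6, 3, 6, 6, 3, 3, 3]
j=3: arr[3]=3 ≤ 3 → i=1, swap arr[1],arr[3] → [3, 3, 6, 6, 6, 6, 3, 3, 3]
j=4: arr[4]=6 > 3 → no swap
j=5: arr[5]=6 > 3 → no swap
j=6: arr[6]=3 ≤ 3 → i=2, swap arr[2],arr[6] → [3, 3, 3, 6, 6, 6, 6, 3, 3]
j=7: arr[7]=3 ≤ 3 → i=3, swap arr[3],arr[7] → [3, 3, 3, 3, 6, 6, 6, 6, 3]
final swap arr[4],arr[8] → [3, 3, 3, 3, 3, 6, 6, 6, 6]; return 4
p = 4; k-1 = 1 < 4 ⇒ left

4; left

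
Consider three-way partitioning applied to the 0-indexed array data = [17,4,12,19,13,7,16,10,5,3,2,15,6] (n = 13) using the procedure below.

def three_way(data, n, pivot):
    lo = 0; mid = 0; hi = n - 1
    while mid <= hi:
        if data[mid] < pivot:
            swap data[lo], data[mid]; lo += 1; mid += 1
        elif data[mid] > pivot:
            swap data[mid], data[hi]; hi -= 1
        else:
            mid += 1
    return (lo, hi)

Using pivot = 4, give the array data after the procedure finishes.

lo=0 mid=0 hi=12
17>4: swap(0,12), hi=11 ⇒ [6,4,12,19,13,7,16,10,5,3,2,15,17]
6>4: swap(0,11), hi=10 ⇒ [15,4,12,19,13,7,16,10,5,3,2,6,17]
15>4: swap(0,10), hi=9 ⇒ [2,4,12,19,13,7,16,10,5,3,15,6,17]
2<4: swap(0,0), lo=1 mid=1 ⇒ [2,4,12,19,13,7,16,10,5,3,15,6,17]
4=4: mid=2
12>4: swap(2,9), hi=8 ⇒ [2,4,3,19,13,7,16,10,5,12,15,6,17]
3<4: swap(1,2), lo=2 mid=3 ⇒ [2,3,4,19,13,7,16,10,5,12,15,6,17]
19>4: swap(3,8), hi=7 ⇒ [2,3,4,5,13,7,16,10,19,12,15,6,17]
5>4: swap(3,7), hi=6 ⇒ [2,3,4,10,13,7,16,5,19,12,15,6,17]
10>4: swap(3,6), hi=5 ⇒ [2,3,4,16,13,7,10,5,19,12,15,6,17]
16>4: swap(3,5), hi=4 ⇒ [2,3,4,7,13,16,10,5,19,12,15,6,17]
7>4: swap(3,4), hi=3 ⇒ [2,3,4,13,7,16,10,5,19,12,15,6,17]
13>4: swap(3,3), hi=2 ⇒ [2,3,4,13,7,16,10,5,19,12,15,6,17]
done. lo=2 hi=2; data=[2,3,4,13,7,16,10,5,19,12,15,6,17]

[2,3,4,13,7,16,10,5,19,12,15,6,17]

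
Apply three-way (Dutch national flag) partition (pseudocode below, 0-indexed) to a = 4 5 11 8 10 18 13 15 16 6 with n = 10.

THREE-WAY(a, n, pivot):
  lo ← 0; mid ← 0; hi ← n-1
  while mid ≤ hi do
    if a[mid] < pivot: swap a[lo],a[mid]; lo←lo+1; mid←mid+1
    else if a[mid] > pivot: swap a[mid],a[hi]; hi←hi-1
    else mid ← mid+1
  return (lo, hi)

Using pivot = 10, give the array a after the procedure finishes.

4 5 6 8 10 13 15 16 18 11

pivot = 10; lo=0, mid=0, hi=9
a[mid]=4<10: swap a[0],a[0]; lo=1,mid=1 → 4 5 11 8 10 18 13 15 16 6
a[mid]=5<10: swap a[1],a[1]; lo=2,mid=2 → 4 5 11 8 10 18 13 15 16 6
a[mid]=11>10: swap a[2],a[9]; hi=8 → 4 5 6 8 10 18 13 15 16 11
a[mid]=6<10: swap a[2],a[2]; lo=3,mid=3 → 4 5 6 8 10 18 13 15 16 11
a[mid]=8<10: swap a[3],a[3]; lo=4,mid=4 → 4 5 6 8 10 18 13 15 16 11
a[mid]=10=10: mid=5
a[mid]=18>10: swap a[5],a[8]; hi=7 → 4 5 6 8 10 16 13 15 18 11
a[mid]=16>10: swap a[5],a[7]; hi=6 → 4 5 6 8 10 15 13 16 18 11
a[mid]=15>10: swap a[5],a[6]; hi=5 → 4 5 6 8 10 13 15 16 18 11
a[mid]=13>10: swap a[5],a[5]; hi=4 → 4 5 6 8 10 13 15 16 18 11
end: lo=4, hi=4; a = 4 5 6 8 10 13 15 16 18 11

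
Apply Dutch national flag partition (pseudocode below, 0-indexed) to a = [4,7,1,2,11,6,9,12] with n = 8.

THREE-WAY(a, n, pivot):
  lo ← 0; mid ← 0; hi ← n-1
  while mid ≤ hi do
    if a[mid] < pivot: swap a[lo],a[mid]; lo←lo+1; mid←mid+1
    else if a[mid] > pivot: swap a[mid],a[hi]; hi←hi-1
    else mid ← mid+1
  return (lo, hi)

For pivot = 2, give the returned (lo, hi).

(1, 1)

lo=0 mid=0 hi=7
4>2: swap(0,7), hi=6 ⇒ [12,7,1,2,11,6,9,4]
12>2: swap(0,6), hi=5 ⇒ [9,7,1,2,11,6,12,4]
9>2: swap(0,5), hi=4 ⇒ [6,7,1,2,11,9,12,4]
6>2: swap(0,4), hi=3 ⇒ [11,7,1,2,6,9,12,4]
11>2: swap(0,3), hi=2 ⇒ [2,7,1,11,6,9,12,4]
2=2: mid=1
7>2: swap(1,2), hi=1 ⇒ [2,1,7,11,6,9,12,4]
1<2: swap(0,1), lo=1 mid=2 ⇒ [1,2,7,11,6,9,12,4]
done. lo=1 hi=1; a=[1,2,7,11,6,9,12,4]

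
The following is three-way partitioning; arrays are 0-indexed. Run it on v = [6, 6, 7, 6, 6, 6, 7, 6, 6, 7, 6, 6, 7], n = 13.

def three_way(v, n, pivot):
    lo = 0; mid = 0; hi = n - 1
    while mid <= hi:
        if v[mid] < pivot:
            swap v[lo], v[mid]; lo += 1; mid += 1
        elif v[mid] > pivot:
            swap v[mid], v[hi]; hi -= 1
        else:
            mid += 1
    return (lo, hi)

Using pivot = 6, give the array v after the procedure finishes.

[6, 6, 6, 6, 6, 6, 6, 6, 6, 7, 7, 7, 7]

lo=0 mid=0 hi=12
6=6: mid=1
6=6: mid=2
7>6: swap(2,12), hi=11 ⇒ [6, 6, 7, 6, 6, 6, 7, 6, 6, 7, 6, 6, 7]
7>6: swap(2,11), hi=10 ⇒ [6, 6, 6, 6, 6, 6, 7, 6, 6, 7, 6, 7, 7]
6=6: mid=3
6=6: mid=4
6=6: mid=5
6=6: mid=6
7>6: swap(6,10), hi=9 ⇒ [6, 6, 6, 6, 6, 6, 6, 6, 6, 7, 7, 7, 7]
6=6: mid=7
6=6: mid=8
6=6: mid=9
7>6: swap(9,9), hi=8 ⇒ [6, 6, 6, 6, 6, 6, 6, 6, 6, 7, 7, 7, 7]
done. lo=0 hi=8; v=[6, 6, 6, 6, 6, 6, 6, 6, 6, 7, 7, 7, 7]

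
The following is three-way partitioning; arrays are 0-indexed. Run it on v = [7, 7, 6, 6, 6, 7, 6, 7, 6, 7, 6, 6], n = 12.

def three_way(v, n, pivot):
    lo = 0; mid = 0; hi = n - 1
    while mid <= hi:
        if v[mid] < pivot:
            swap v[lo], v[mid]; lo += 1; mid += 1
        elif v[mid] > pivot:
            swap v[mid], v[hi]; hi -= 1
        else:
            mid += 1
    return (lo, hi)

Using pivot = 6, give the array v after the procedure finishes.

lo=0 mid=0 hi=11
7>6: swap(0,11), hi=10 ⇒ [6, 7, 6, 6, 6, 7, 6, 7, 6, 7, 6, 7]
6=6: mid=1
7>6: swap(1,10), hi=9 ⇒ [6, 6, 6, 6, 6, 7, 6, 7, 6, 7, 7, 7]
6=6: mid=2
6=6: mid=3
6=6: mid=4
6=6: mid=5
7>6: swap(5,9), hi=8 ⇒ [6, 6, 6, 6, 6, 7, 6, 7, 6, 7, 7, 7]
7>6: swap(5,8), hi=7 ⇒ [6, 6, 6, 6, 6, 6, 6, 7, 7, 7, 7, 7]
6=6: mid=6
6=6: mid=7
7>6: swap(7,7), hi=6 ⇒ [6, 6, 6, 6, 6, 6, 6, 7, 7, 7, 7, 7]
done. lo=0 hi=6; v=[6, 6, 6, 6, 6, 6, 6, 7, 7, 7, 7, 7]

[6, 6, 6, 6, 6, 6, 6, 7, 7, 7, 7, 7]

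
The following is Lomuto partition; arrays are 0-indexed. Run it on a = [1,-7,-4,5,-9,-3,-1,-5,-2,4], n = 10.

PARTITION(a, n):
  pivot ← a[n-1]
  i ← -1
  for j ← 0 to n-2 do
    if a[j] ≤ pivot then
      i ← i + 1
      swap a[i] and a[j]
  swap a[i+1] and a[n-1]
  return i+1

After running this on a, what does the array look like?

pivot=4, i=-1
j=0: 1≤4, i=0, swap(0,0) ⇒ [1,-7,-4,5,-9,-3,-1,-5,-2,4]
j=1: -7≤4, i=1, swap(1,1) ⇒ [1,-7,-4,5,-9,-3,-1,-5,-2,4]
j=2: -4≤4, i=2, swap(2,2) ⇒ [1,-7,-4,5,-9,-3,-1,-5,-2,4]
j=3: 5>4, skip
j=4: -9≤4, i=3, swap(3,4) ⇒ [1,-7,-4,-9,5,-3,-1,-5,-2,4]
j=5: -3≤4, i=4, swap(4,5) ⇒ [1,-7,-4,-9,-3,5,-1,-5,-2,4]
j=6: -1≤4, i=5, swap(5,6) ⇒ [1,-7,-4,-9,-3,-1,5,-5,-2,4]
j=7: -5≤4, i=6, swap(6,7) ⇒ [1,-7,-4,-9,-3,-1,-5,5,-2,4]
j=8: -2≤4, i=7, swap(7,8) ⇒ [1,-7,-4,-9,-3,-1,-5,-2,5,4]
swap(8,9) ⇒ [1,-7,-4,-9,-3,-1,-5,-2,4,5]; return 8

[1,-7,-4,-9,-3,-1,-5,-2,4,5]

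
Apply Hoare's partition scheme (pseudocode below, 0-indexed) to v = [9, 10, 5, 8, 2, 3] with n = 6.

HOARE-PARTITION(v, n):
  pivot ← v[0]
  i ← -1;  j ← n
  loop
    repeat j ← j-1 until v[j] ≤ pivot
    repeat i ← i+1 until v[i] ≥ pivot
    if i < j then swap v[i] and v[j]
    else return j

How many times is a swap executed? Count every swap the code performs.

pivot=9
j stops at 5 (3), i stops at 0 (9); swap ⇒ [3, 10, 5, 8, 2, 9]
j stops at 4 (2), i stops at 1 (10); swap ⇒ [3, 2, 5, 8, 10, 9]
j stops at 3, i stops at 4; i≥j ⇒ return 3. v=[3, 2, 5, 8, 10, 9]

2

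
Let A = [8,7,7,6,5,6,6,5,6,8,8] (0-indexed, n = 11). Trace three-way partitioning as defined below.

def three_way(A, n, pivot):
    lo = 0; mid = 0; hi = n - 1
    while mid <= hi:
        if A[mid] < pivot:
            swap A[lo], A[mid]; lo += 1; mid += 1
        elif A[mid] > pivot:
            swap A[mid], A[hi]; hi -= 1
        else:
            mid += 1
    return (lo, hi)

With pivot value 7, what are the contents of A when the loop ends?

lo=0 mid=0 hi=10
8>7: swap(0,10), hi=9 ⇒ [8,7,7,6,5,6,6,5,6,8,8]
8>7: swap(0,9), hi=8 ⇒ [8,7,7,6,5,6,6,5,6,8,8]
8>7: swap(0,8), hi=7 ⇒ [6,7,7,6,5,6,6,5,8,8,8]
6<7: swap(0,0), lo=1 mid=1 ⇒ [6,7,7,6,5,6,6,5,8,8,8]
7=7: mid=2
7=7: mid=3
6<7: swap(1,3), lo=2 mid=4 ⇒ [6,6,7,7,5,6,6,5,8,8,8]
5<7: swap(2,4), lo=3 mid=5 ⇒ [6,6,5,7,7,6,6,5,8,8,8]
6<7: swap(3,5), lo=4 mid=6 ⇒ [6,6,5,6,7,7,6,5,8,8,8]
6<7: swap(4,6), lo=5 mid=7 ⇒ [6,6,5,6,6,7,7,5,8,8,8]
5<7: swap(5,7), lo=6 mid=8 ⇒ [6,6,5,6,6,5,7,7,8,8,8]
done. lo=6 hi=7; A=[6,6,5,6,6,5,7,7,8,8,8]

[6,6,5,6,6,5,7,7,8,8,8]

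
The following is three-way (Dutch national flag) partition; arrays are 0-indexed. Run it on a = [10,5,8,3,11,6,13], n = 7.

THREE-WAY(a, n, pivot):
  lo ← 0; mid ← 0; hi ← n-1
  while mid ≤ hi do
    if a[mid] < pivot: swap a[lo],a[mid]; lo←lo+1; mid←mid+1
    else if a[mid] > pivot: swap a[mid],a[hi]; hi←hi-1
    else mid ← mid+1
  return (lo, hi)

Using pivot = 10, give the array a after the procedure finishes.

[5,8,3,6,10,13,11]

lo=0 mid=0 hi=6
10=10: mid=1
5<10: swap(0,1), lo=1 mid=2 ⇒ [5,10,8,3,11,6,13]
8<10: swap(1,2), lo=2 mid=3 ⇒ [5,8,10,3,11,6,13]
3<10: swap(2,3), lo=3 mid=4 ⇒ [5,8,3,10,11,6,13]
11>10: swap(4,6), hi=5 ⇒ [5,8,3,10,13,6,11]
13>10: swap(4,5), hi=4 ⇒ [5,8,3,10,6,13,11]
6<10: swap(3,4), lo=4 mid=5 ⇒ [5,8,3,6,10,13,11]
done. lo=4 hi=4; a=[5,8,3,6,10,13,11]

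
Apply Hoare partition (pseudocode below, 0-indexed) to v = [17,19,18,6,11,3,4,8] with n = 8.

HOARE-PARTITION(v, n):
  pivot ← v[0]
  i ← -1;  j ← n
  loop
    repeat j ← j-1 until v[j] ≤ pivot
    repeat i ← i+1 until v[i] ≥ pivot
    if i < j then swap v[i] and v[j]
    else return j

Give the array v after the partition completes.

[8,4,3,6,11,18,19,17]

pivot=17
j stops at 7 (8), i stops at 0 (17); swap ⇒ [8,19,18,6,11,3,4,17]
j stops at 6 (4), i stops at 1 (19); swap ⇒ [8,4,18,6,11,3,19,17]
j stops at 5 (3), i stops at 2 (18); swap ⇒ [8,4,3,6,11,18,19,17]
j stops at 4, i stops at 5; i≥j ⇒ return 4. v=[8,4,3,6,11,18,19,17]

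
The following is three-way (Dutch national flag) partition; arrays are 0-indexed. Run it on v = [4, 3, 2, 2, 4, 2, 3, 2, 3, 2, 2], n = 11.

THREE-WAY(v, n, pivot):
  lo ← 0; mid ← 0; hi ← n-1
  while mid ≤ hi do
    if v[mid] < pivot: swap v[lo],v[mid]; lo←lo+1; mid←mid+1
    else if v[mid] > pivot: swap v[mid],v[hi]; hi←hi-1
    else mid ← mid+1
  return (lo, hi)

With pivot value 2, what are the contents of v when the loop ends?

pivot = 2; lo=0, mid=0, hi=10
v[mid]=4>2: swap v[0],v[10]; hi=9 → [2, 3, 2, 2, 4, 2, 3, 2, 3, 2, 4]
v[mid]=2=2: mid=1
v[mid]=3>2: swap v[1],v[9]; hi=8 → [2, 2, 2, 2, 4, 2, 3, 2, 3, 3, 4]
v[mid]=2=2: mid=2
v[mid]=2=2: mid=3
v[mid]=2=2: mid=4
v[mid]=4>2: swap v[4],v[8]; hi=7 → [2, 2, 2, 2, 3, 2, 3, 2, 4, 3, 4]
v[mid]=3>2: swap v[4],v[7]; hi=6 → [2, 2, 2, 2, 2, 2, 3, 3, 4, 3, 4]
v[mid]=2=2: mid=5
v[mid]=2=2: mid=6
v[mid]=3>2: swap v[6],v[6]; hi=5 → [2, 2, 2, 2, 2, 2, 3, 3, 4, 3, 4]
end: lo=0, hi=5; v = [2, 2, 2, 2, 2, 2, 3, 3, 4, 3, 4]

[2, 2, 2, 2, 2, 2, 3, 3, 4, 3, 4]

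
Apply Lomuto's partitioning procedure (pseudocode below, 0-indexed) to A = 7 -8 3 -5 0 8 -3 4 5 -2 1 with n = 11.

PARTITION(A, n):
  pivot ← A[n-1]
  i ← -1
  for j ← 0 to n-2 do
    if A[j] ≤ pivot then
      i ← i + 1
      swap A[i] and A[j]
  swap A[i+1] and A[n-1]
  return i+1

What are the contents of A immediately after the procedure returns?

-8 -5 0 -3 -2 1 7 4 5 3 8

pivot = A[10] = 1; i = -1
j=0: A[0]=7 > 1 → no swap
j=1: A[1]=-8 ≤ 1 → i=0, swap A[0],A[1] → -8 7 3 -5 0 8 -3 4 5 -2 1
j=2: A[2]=3 > 1 → no swap
j=3: A[3]=-5 ≤ 1 → i=1, swap A[1],A[3] → -8 -5 3 7 0 8 -3 4 5 -2 1
j=4: A[4]=0 ≤ 1 → i=2, swap A[2],A[4] → -8 -5 0 7 3 8 -3 4 5 -2 1
j=5: A[5]=8 > 1 → no swap
j=6: A[6]=-3 ≤ 1 → i=3, swap A[3],A[6] → -8 -5 0 -3 3 8 7 4 5 -2 1
j=7: A[7]=4 > 1 → no swap
j=8: A[8]=5 > 1 → no swap
j=9: A[9]=-2 ≤ 1 → i=4, swap A[4],A[9] → -8 -5 0 -3 -2 8 7 4 5 3 1
final swap A[5],A[10] → -8 -5 0 -3 -2 1 7 4 5 3 8; return 5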